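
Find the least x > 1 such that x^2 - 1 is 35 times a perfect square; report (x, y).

First expand sqrt(35) as a continued fraction. With x_i = (sqrt(35) + m_i)/d_i and (m_0, d_0) = (0, 1): a_0 = floor(sqrt(35)) = 5, since 5^2 = 25 <= 35 < 36 = 6^2.
Iterate m_{i+1} = d_i*a_i - m_i, d_{i+1} = (35 - m_{i+1}^2)/d_i, a_{i+1} = floor((a_0 + m_{i+1})/d_{i+1}):
  m_1 = 1*5 - 0 = 5, d_1 = (35 - 5^2)/1 = 10/1 = 10, a_1 = floor((5 + 5)/10) = 1.
  m_2 = 10*1 - 5 = 5, d_2 = (35 - 5^2)/10 = 10/10 = 1, a_2 = floor((5 + 5)/1) = 10.
  m_3 = 1*10 - 5 = 5, d_3 = (35 - 5^2)/1 = 10/1 = 10: (m_3, d_3) = (m_1, d_1) = (5, 10), so from here the quotients repeat a_1, a_2; the period length is 2.
So sqrt(35) = [5; (1, 10)] with period length k = 2.
k is even, so the fundamental solution of x^2 - 35y^2 = 1 is (p_{k-1}, q_{k-1}) = (p_1, q_1); compute convergents through index 1.
Convergents (p_i = a_i*p_{i-1} + p_{i-2}, q_i = a_i*q_{i-1} + q_{i-2} with p_{-2}=0, p_{-1}=1, q_{-2}=1, q_{-1}=0):
  i=0: a_0=5, p_0 = 5*1 + 0 = 5, q_0 = 5*0 + 1 = 1.
  i=1: a_1=1, p_1 = 1*5 + 1 = 6, q_1 = 1*1 + 0 = 1.
Check: 6^2 - 35*1^2 = 36 - 35 = 1, so (x, y) = (6, 1) solves the equation, and by the theorem it is the least positive solution.

(x, y) = (6, 1)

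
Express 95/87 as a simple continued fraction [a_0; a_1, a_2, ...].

[1; 10, 1, 7]

Run the Euclidean algorithm on 95 and 87; the successive quotients are the partial quotients a_0, a_1, ... (each step inverts the fractional part left over by the previous one):
  95 = 1*87 + 8, so a_0 = 1.
  87 = 10*8 + 7, so a_1 = 10.
  8 = 1*7 + 1, so a_2 = 1.
  7 = 7*1 + 0, so a_3 = 7.
The remainder reaches 0 after 4 divisions, so the expansion has 4 partial quotients, read off in order.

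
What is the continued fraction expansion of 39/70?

[0; 1, 1, 3, 1, 7]

Run the Euclidean algorithm on 39 and 70; the successive quotients are the partial quotients a_0, a_1, ... (each step inverts the fractional part left over by the previous one):
  39 = 0*70 + 39, so a_0 = 0.
  70 = 1*39 + 31, so a_1 = 1.
  39 = 1*31 + 8, so a_2 = 1.
  31 = 3*8 + 7, so a_3 = 3.
  8 = 1*7 + 1, so a_4 = 1.
  7 = 7*1 + 0, so a_5 = 7.
The remainder reaches 0 after 6 divisions, so the expansion has 6 partial quotients, read off in order.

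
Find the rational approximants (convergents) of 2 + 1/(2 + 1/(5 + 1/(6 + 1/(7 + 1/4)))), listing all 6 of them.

Using the convergent recurrence p_i = a_i*p_{i-1} + p_{i-2}, q_i = a_i*q_{i-1} + q_{i-2} with p_{-2}=0, p_{-1}=1, q_{-2}=1, q_{-1}=0:
  i=0: a_0=2, p_0 = 2*1 + 0 = 2, q_0 = 2*0 + 1 = 1.
  i=1: a_1=2, p_1 = 2*2 + 1 = 5, q_1 = 2*1 + 0 = 2.
  i=2: a_2=5, p_2 = 5*5 + 2 = 27, q_2 = 5*2 + 1 = 11.
  i=3: a_3=6, p_3 = 6*27 + 5 = 167, q_3 = 6*11 + 2 = 68.
  i=4: a_4=7, p_4 = 7*167 + 27 = 1196, q_4 = 7*68 + 11 = 487.
  i=5: a_5=4, p_5 = 4*1196 + 167 = 4951, q_5 = 4*487 + 68 = 2016.

2/1, 5/2, 27/11, 167/68, 1196/487, 4951/2016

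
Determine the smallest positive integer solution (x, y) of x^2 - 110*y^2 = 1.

(x, y) = (21, 2)

First expand sqrt(110) as a continued fraction. With x_i = (sqrt(110) + m_i)/d_i and (m_0, d_0) = (0, 1): a_0 = floor(sqrt(110)) = 10, since 10^2 = 100 <= 110 < 121 = 11^2.
Iterate m_{i+1} = d_i*a_i - m_i, d_{i+1} = (110 - m_{i+1}^2)/d_i, a_{i+1} = floor((a_0 + m_{i+1})/d_{i+1}):
  m_1 = 1*10 - 0 = 10, d_1 = (110 - 10^2)/1 = 10/1 = 10, a_1 = floor((10 + 10)/10) = 2.
  m_2 = 10*2 - 10 = 10, d_2 = (110 - 10^2)/10 = 10/10 = 1, a_2 = floor((10 + 10)/1) = 20.
  m_3 = 1*20 - 10 = 10, d_3 = (110 - 10^2)/1 = 10/1 = 10: (m_3, d_3) = (m_1, d_1) = (10, 10), so from here the quotients repeat a_1, a_2; the period length is 2.
So sqrt(110) = [10; (2, 20)] with period length k = 2.
k is even, so the fundamental solution of x^2 - 110y^2 = 1 is (p_{k-1}, q_{k-1}) = (p_1, q_1); compute convergents through index 1.
Convergents (p_i = a_i*p_{i-1} + p_{i-2}, q_i = a_i*q_{i-1} + q_{i-2} with p_{-2}=0, p_{-1}=1, q_{-2}=1, q_{-1}=0):
  i=0: a_0=10, p_0 = 10*1 + 0 = 10, q_0 = 10*0 + 1 = 1.
  i=1: a_1=2, p_1 = 2*10 + 1 = 21, q_1 = 2*1 + 0 = 2.
Check: 21^2 - 110*2^2 = 441 - 440 = 1, so (x, y) = (21, 2) solves the equation, and by the theorem it is the least positive solution.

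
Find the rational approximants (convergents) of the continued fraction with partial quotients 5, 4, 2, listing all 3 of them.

Using the convergent recurrence p_i = a_i*p_{i-1} + p_{i-2}, q_i = a_i*q_{i-1} + q_{i-2} with p_{-2}=0, p_{-1}=1, q_{-2}=1, q_{-1}=0:
  i=0: a_0=5, p_0 = 5*1 + 0 = 5, q_0 = 5*0 + 1 = 1.
  i=1: a_1=4, p_1 = 4*5 + 1 = 21, q_1 = 4*1 + 0 = 4.
  i=2: a_2=2, p_2 = 2*21 + 5 = 47, q_2 = 2*4 + 1 = 9.

5/1, 21/4, 47/9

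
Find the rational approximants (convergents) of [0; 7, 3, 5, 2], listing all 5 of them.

Using the convergent recurrence p_i = a_i*p_{i-1} + p_{i-2}, q_i = a_i*q_{i-1} + q_{i-2} with p_{-2}=0, p_{-1}=1, q_{-2}=1, q_{-1}=0:
  i=0: a_0=0, p_0 = 0*1 + 0 = 0, q_0 = 0*0 + 1 = 1.
  i=1: a_1=7, p_1 = 7*0 + 1 = 1, q_1 = 7*1 + 0 = 7.
  i=2: a_2=3, p_2 = 3*1 + 0 = 3, q_2 = 3*7 + 1 = 22.
  i=3: a_3=5, p_3 = 5*3 + 1 = 16, q_3 = 5*22 + 7 = 117.
  i=4: a_4=2, p_4 = 2*16 + 3 = 35, q_4 = 2*117 + 22 = 256.

0/1, 1/7, 3/22, 16/117, 35/256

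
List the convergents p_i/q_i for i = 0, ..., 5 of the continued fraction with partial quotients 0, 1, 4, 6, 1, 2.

Using the convergent recurrence p_i = a_i*p_{i-1} + p_{i-2}, q_i = a_i*q_{i-1} + q_{i-2} with p_{-2}=0, p_{-1}=1, q_{-2}=1, q_{-1}=0:
  i=0: a_0=0, p_0 = 0*1 + 0 = 0, q_0 = 0*0 + 1 = 1.
  i=1: a_1=1, p_1 = 1*0 + 1 = 1, q_1 = 1*1 + 0 = 1.
  i=2: a_2=4, p_2 = 4*1 + 0 = 4, q_2 = 4*1 + 1 = 5.
  i=3: a_3=6, p_3 = 6*4 + 1 = 25, q_3 = 6*5 + 1 = 31.
  i=4: a_4=1, p_4 = 1*25 + 4 = 29, q_4 = 1*31 + 5 = 36.
  i=5: a_5=2, p_5 = 2*29 + 25 = 83, q_5 = 2*36 + 31 = 103.

0/1, 1/1, 4/5, 25/31, 29/36, 83/103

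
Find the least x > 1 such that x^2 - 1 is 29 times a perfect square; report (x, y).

(x, y) = (9801, 1820)

First expand sqrt(29) as a continued fraction. With x_i = (sqrt(29) + m_i)/d_i and (m_0, d_0) = (0, 1): a_0 = floor(sqrt(29)) = 5, since 5^2 = 25 <= 29 < 36 = 6^2.
Iterate m_{i+1} = d_i*a_i - m_i, d_{i+1} = (29 - m_{i+1}^2)/d_i, a_{i+1} = floor((a_0 + m_{i+1})/d_{i+1}):
  m_1 = 1*5 - 0 = 5, d_1 = (29 - 5^2)/1 = 4/1 = 4, a_1 = floor((5 + 5)/4) = 2.
  m_2 = 4*2 - 5 = 3, d_2 = (29 - 3^2)/4 = 20/4 = 5, a_2 = floor((5 + 3)/5) = 1.
  m_3 = 5*1 - 3 = 2, d_3 = (29 - 2^2)/5 = 25/5 = 5, a_3 = floor((5 + 2)/5) = 1.
  m_4 = 5*1 - 2 = 3, d_4 = (29 - 3^2)/5 = 20/5 = 4, a_4 = floor((5 + 3)/4) = 2.
  m_5 = 4*2 - 3 = 5, d_5 = (29 - 5^2)/4 = 4/4 = 1, a_5 = floor((5 + 5)/1) = 10.
  m_6 = 1*10 - 5 = 5, d_6 = (29 - 5^2)/1 = 4/1 = 4: (m_6, d_6) = (m_1, d_1) = (5, 4), so from here the quotients repeat a_1, ..., a_5; the period length is 5.
So sqrt(29) = [5; (2, 1, 1, 2, 10)] with period length k = 5.
k is odd, so (p_{k-1}, q_{k-1}) only solves x^2 - 29y^2 = -1 and the fundamental solution of x^2 - 29y^2 = 1 is (p_{2k-1}, q_{2k-1}) = (p_9, q_9); compute convergents through index 9, running through the period twice.
Convergents (p_i = a_i*p_{i-1} + p_{i-2}, q_i = a_i*q_{i-1} + q_{i-2} with p_{-2}=0, p_{-1}=1, q_{-2}=1, q_{-1}=0):
  i=0: a_0=5, p_0 = 5*1 + 0 = 5, q_0 = 5*0 + 1 = 1.
  i=1: a_1=2, p_1 = 2*5 + 1 = 11, q_1 = 2*1 + 0 = 2.
  i=2: a_2=1, p_2 = 1*11 + 5 = 16, q_2 = 1*2 + 1 = 3.
  i=3: a_3=1, p_3 = 1*16 + 11 = 27, q_3 = 1*3 + 2 = 5.
  i=4: a_4=2, p_4 = 2*27 + 16 = 70, q_4 = 2*5 + 3 = 13.
  i=5: a_5=10, p_5 = 10*70 + 27 = 727, q_5 = 10*13 + 5 = 135.
  i=6: a_6=2, p_6 = 2*727 + 70 = 1524, q_6 = 2*135 + 13 = 283.
  i=7: a_7=1, p_7 = 1*1524 + 727 = 2251, q_7 = 1*283 + 135 = 418.
  i=8: a_8=1, p_8 = 1*2251 + 1524 = 3775, q_8 = 1*418 + 283 = 701.
  i=9: a_9=2, p_9 = 2*3775 + 2251 = 9801, q_9 = 2*701 + 418 = 1820.
Indeed p_4^2 - 29*q_4^2 = 4900 - 4901 = -1, not +1.
Check: 9801^2 - 29*1820^2 = 96059601 - 96059600 = 1, so (x, y) = (9801, 1820) solves the equation, and by the theorem it is the least positive solution.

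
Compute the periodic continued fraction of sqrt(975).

[31; (4, 2, 4, 62)]

Write x_i = (sqrt(975) + m_i)/d_i with (m_0, d_0) = (0, 1). a_0 = floor(sqrt(975)) = 31, since 31^2 = 961 <= 975 < 1024 = 32^2.
Iterate m_{i+1} = d_i*a_i - m_i, d_{i+1} = (975 - m_{i+1}^2)/d_i, a_{i+1} = floor((a_0 + m_{i+1})/d_{i+1}):
  m_1 = 1*31 - 0 = 31, d_1 = (975 - 31^2)/1 = 14/1 = 14, a_1 = floor((31 + 31)/14) = 4.
  m_2 = 14*4 - 31 = 25, d_2 = (975 - 25^2)/14 = 350/14 = 25, a_2 = floor((31 + 25)/25) = 2.
  m_3 = 25*2 - 25 = 25, d_3 = (975 - 25^2)/25 = 350/25 = 14, a_3 = floor((31 + 25)/14) = 4.
  m_4 = 14*4 - 25 = 31, d_4 = (975 - 31^2)/14 = 14/14 = 1, a_4 = floor((31 + 31)/1) = 62.
  m_5 = 1*62 - 31 = 31, d_5 = (975 - 31^2)/1 = 14/1 = 14: (m_5, d_5) = (m_1, d_1) = (31, 14), so from here the quotients repeat a_1, ..., a_4; the period length is 4.
Hence the expansion of sqrt(975) is a_0 = 31 followed by the repeating block 4, 2, 4, 62 (period 4).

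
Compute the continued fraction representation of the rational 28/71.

Run the Euclidean algorithm on 28 and 71; the successive quotients are the partial quotients a_0, a_1, ... (each step inverts the fractional part left over by the previous one):
  28 = 0*71 + 28, so a_0 = 0.
  71 = 2*28 + 15, so a_1 = 2.
  28 = 1*15 + 13, so a_2 = 1.
  15 = 1*13 + 2, so a_3 = 1.
  13 = 6*2 + 1, so a_4 = 6.
  2 = 2*1 + 0, so a_5 = 2.
The remainder reaches 0 after 6 divisions, so the expansion has 6 partial quotients, read off in order.

[0; 2, 1, 1, 6, 2]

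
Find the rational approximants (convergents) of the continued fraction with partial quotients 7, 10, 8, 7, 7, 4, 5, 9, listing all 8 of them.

Using the convergent recurrence p_i = a_i*p_{i-1} + p_{i-2}, q_i = a_i*q_{i-1} + q_{i-2} with p_{-2}=0, p_{-1}=1, q_{-2}=1, q_{-1}=0:
  i=0: a_0=7, p_0 = 7*1 + 0 = 7, q_0 = 7*0 + 1 = 1.
  i=1: a_1=10, p_1 = 10*7 + 1 = 71, q_1 = 10*1 + 0 = 10.
  i=2: a_2=8, p_2 = 8*71 + 7 = 575, q_2 = 8*10 + 1 = 81.
  i=3: a_3=7, p_3 = 7*575 + 71 = 4096, q_3 = 7*81 + 10 = 577.
  i=4: a_4=7, p_4 = 7*4096 + 575 = 29247, q_4 = 7*577 + 81 = 4120.
  i=5: a_5=4, p_5 = 4*29247 + 4096 = 121084, q_5 = 4*4120 + 577 = 17057.
  i=6: a_6=5, p_6 = 5*121084 + 29247 = 634667, q_6 = 5*17057 + 4120 = 89405.
  i=7: a_7=9, p_7 = 9*634667 + 121084 = 5833087, q_7 = 9*89405 + 17057 = 821702.

7/1, 71/10, 575/81, 4096/577, 29247/4120, 121084/17057, 634667/89405, 5833087/821702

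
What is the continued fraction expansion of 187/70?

[2; 1, 2, 23]

Run the Euclidean algorithm on 187 and 70; the successive quotients are the partial quotients a_0, a_1, ... (each step inverts the fractional part left over by the previous one):
  187 = 2*70 + 47, so a_0 = 2.
  70 = 1*47 + 23, so a_1 = 1.
  47 = 2*23 + 1, so a_2 = 2.
  23 = 23*1 + 0, so a_3 = 23.
The remainder reaches 0 after 4 divisions, so the expansion has 4 partial quotients, read off in order.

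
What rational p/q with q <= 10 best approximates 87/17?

46/9

Expand x = 87/17 as a continued fraction with the Euclidean algorithm:
  87 = 5*17 + 2, so a_0 = 5.
  17 = 8*2 + 1, so a_1 = 8.
  2 = 2*1 + 0, so a_2 = 2.
so x = [5; 8, 2].
Convergents (p_i = a_i*p_{i-1} + p_{i-2}, q_i = a_i*q_{i-1} + q_{i-2} with p_{-2}=0, p_{-1}=1, q_{-2}=1, q_{-1}=0), until the denominator exceeds 10:
  i=0: a_0=5, p_0 = 5*1 + 0 = 5, q_0 = 5*0 + 1 = 1.
  i=1: a_1=8, p_1 = 8*5 + 1 = 41, q_1 = 8*1 + 0 = 8.
  i=2: a_2=2, p_2 = 2*41 + 5 = 87, q_2 = 2*8 + 1 = 17.
q_2 = 17 > 10, so the last convergent with denominator <= 10 is p_1/q_1 = 41/8.
The closest fraction with denominator <= 10 is either p_1/q_1 or the intermediate fraction (k*p_1 + p_0)/(k*q_1 + q_0) with the largest k >= 1 whose denominator stays <= 10; these approach x as k grows, and every other convergent or intermediate fraction in range is farther away.
Largest k: floor((10 - q_0)/q_1) = floor((10 - 1)/8) = 1.
That gives (1*41 + 5)/(1*8 + 1) = 46/9.
Compare the errors: |x - 41/8| = |87*8 - 41*17|/(17*8) = 1/136, and |x - 46/9| = |87*9 - 46*17|/(17*9) = 1/153.
Cross-multiplying, 1*136 = 136 < 153 = 1*153, so 1/153 is smaller: the intermediate fraction 46/9 is closer to x than 41/8.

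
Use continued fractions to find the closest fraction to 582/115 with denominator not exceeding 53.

167/33

Expand x = 582/115 as a continued fraction with the Euclidean algorithm:
  582 = 5*115 + 7, so a_0 = 5.
  115 = 16*7 + 3, so a_1 = 16.
  7 = 2*3 + 1, so a_2 = 2.
  3 = 3*1 + 0, so a_3 = 3.
so x = [5; 16, 2, 3].
Convergents (p_i = a_i*p_{i-1} + p_{i-2}, q_i = a_i*q_{i-1} + q_{i-2} with p_{-2}=0, p_{-1}=1, q_{-2}=1, q_{-1}=0), until the denominator exceeds 53:
  i=0: a_0=5, p_0 = 5*1 + 0 = 5, q_0 = 5*0 + 1 = 1.
  i=1: a_1=16, p_1 = 16*5 + 1 = 81, q_1 = 16*1 + 0 = 16.
  i=2: a_2=2, p_2 = 2*81 + 5 = 167, q_2 = 2*16 + 1 = 33.
  i=3: a_3=3, p_3 = 3*167 + 81 = 582, q_3 = 3*33 + 16 = 115.
q_3 = 115 > 53, so the last convergent with denominator <= 53 is p_2/q_2 = 167/33.
The closest fraction with denominator <= 53 is either p_2/q_2 or the intermediate fraction (k*p_2 + p_1)/(k*q_2 + q_1) with the largest k >= 1 whose denominator stays <= 53; these approach x as k grows, and every other convergent or intermediate fraction in range is farther away.
Largest k: floor((53 - q_1)/q_2) = floor((53 - 16)/33) = 1.
That gives (1*167 + 81)/(1*33 + 16) = 248/49.
Compare the errors: |x - 167/33| = |582*33 - 167*115|/(115*33) = 1/3795, and |x - 248/49| = |582*49 - 248*115|/(115*49) = 2/5635.
Cross-multiplying, 1*5635 = 5635 < 7590 = 2*3795, so 1/3795 is smaller: the convergent 167/33 is closer to x than 248/49.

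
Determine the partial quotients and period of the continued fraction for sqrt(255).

Write x_i = (sqrt(255) + m_i)/d_i with (m_0, d_0) = (0, 1). a_0 = floor(sqrt(255)) = 15, since 15^2 = 225 <= 255 < 256 = 16^2.
Iterate m_{i+1} = d_i*a_i - m_i, d_{i+1} = (255 - m_{i+1}^2)/d_i, a_{i+1} = floor((a_0 + m_{i+1})/d_{i+1}):
  m_1 = 1*15 - 0 = 15, d_1 = (255 - 15^2)/1 = 30/1 = 30, a_1 = floor((15 + 15)/30) = 1.
  m_2 = 30*1 - 15 = 15, d_2 = (255 - 15^2)/30 = 30/30 = 1, a_2 = floor((15 + 15)/1) = 30.
  m_3 = 1*30 - 15 = 15, d_3 = (255 - 15^2)/1 = 30/1 = 30: (m_3, d_3) = (m_1, d_1) = (15, 30), so from here the quotients repeat a_1, a_2; the period length is 2.
Hence the expansion of sqrt(255) is a_0 = 15 followed by the repeating block 1, 30 (period 2).

[15; (1, 30)]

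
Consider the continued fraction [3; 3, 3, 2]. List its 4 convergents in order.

3/1, 10/3, 33/10, 76/23

Using the convergent recurrence p_i = a_i*p_{i-1} + p_{i-2}, q_i = a_i*q_{i-1} + q_{i-2} with p_{-2}=0, p_{-1}=1, q_{-2}=1, q_{-1}=0:
  i=0: a_0=3, p_0 = 3*1 + 0 = 3, q_0 = 3*0 + 1 = 1.
  i=1: a_1=3, p_1 = 3*3 + 1 = 10, q_1 = 3*1 + 0 = 3.
  i=2: a_2=3, p_2 = 3*10 + 3 = 33, q_2 = 3*3 + 1 = 10.
  i=3: a_3=2, p_3 = 2*33 + 10 = 76, q_3 = 2*10 + 3 = 23.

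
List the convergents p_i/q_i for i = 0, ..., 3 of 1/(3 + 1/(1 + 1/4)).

0/1, 1/3, 1/4, 5/19

Using the convergent recurrence p_i = a_i*p_{i-1} + p_{i-2}, q_i = a_i*q_{i-1} + q_{i-2} with p_{-2}=0, p_{-1}=1, q_{-2}=1, q_{-1}=0:
  i=0: a_0=0, p_0 = 0*1 + 0 = 0, q_0 = 0*0 + 1 = 1.
  i=1: a_1=3, p_1 = 3*0 + 1 = 1, q_1 = 3*1 + 0 = 3.
  i=2: a_2=1, p_2 = 1*1 + 0 = 1, q_2 = 1*3 + 1 = 4.
  i=3: a_3=4, p_3 = 4*1 + 1 = 5, q_3 = 4*4 + 3 = 19.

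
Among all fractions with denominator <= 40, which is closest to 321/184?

Expand x = 321/184 as a continued fraction with the Euclidean algorithm:
  321 = 1*184 + 137, so a_0 = 1.
  184 = 1*137 + 47, so a_1 = 1.
  137 = 2*47 + 43, so a_2 = 2.
  47 = 1*43 + 4, so a_3 = 1.
  43 = 10*4 + 3, so a_4 = 10.
  4 = 1*3 + 1, so a_5 = 1.
  3 = 3*1 + 0, so a_6 = 3.
so x = [1; 1, 2, 1, 10, 1, 3].
Convergents (p_i = a_i*p_{i-1} + p_{i-2}, q_i = a_i*q_{i-1} + q_{i-2} with p_{-2}=0, p_{-1}=1, q_{-2}=1, q_{-1}=0), until the denominator exceeds 40:
  i=0: a_0=1, p_0 = 1*1 + 0 = 1, q_0 = 1*0 + 1 = 1.
  i=1: a_1=1, p_1 = 1*1 + 1 = 2, q_1 = 1*1 + 0 = 1.
  i=2: a_2=2, p_2 = 2*2 + 1 = 5, q_2 = 2*1 + 1 = 3.
  i=3: a_3=1, p_3 = 1*5 + 2 = 7, q_3 = 1*3 + 1 = 4.
  i=4: a_4=10, p_4 = 10*7 + 5 = 75, q_4 = 10*4 + 3 = 43.
q_4 = 43 > 40, so the last convergent with denominator <= 40 is p_3/q_3 = 7/4.
The closest fraction with denominator <= 40 is either p_3/q_3 or the intermediate fraction (k*p_3 + p_2)/(k*q_3 + q_2) with the largest k >= 1 whose denominator stays <= 40; these approach x as k grows, and every other convergent or intermediate fraction in range is farther away.
Largest k: floor((40 - q_2)/q_3) = floor((40 - 3)/4) = 9.
That gives (9*7 + 5)/(9*4 + 3) = 68/39.
Compare the errors: |x - 7/4| = |321*4 - 7*184|/(184*4) = 4/736, and |x - 68/39| = |321*39 - 68*184|/(184*39) = 7/7176.
Cross-multiplying, 7*736 = 5152 < 28704 = 4*7176, so 7/7176 is smaller: the intermediate fraction 68/39 is closer to x than 7/4.

68/39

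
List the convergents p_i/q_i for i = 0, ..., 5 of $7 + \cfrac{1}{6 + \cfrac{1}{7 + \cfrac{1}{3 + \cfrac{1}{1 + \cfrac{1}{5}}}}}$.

Using the convergent recurrence p_i = a_i*p_{i-1} + p_{i-2}, q_i = a_i*q_{i-1} + q_{i-2} with p_{-2}=0, p_{-1}=1, q_{-2}=1, q_{-1}=0:
  i=0: a_0=7, p_0 = 7*1 + 0 = 7, q_0 = 7*0 + 1 = 1.
  i=1: a_1=6, p_1 = 6*7 + 1 = 43, q_1 = 6*1 + 0 = 6.
  i=2: a_2=7, p_2 = 7*43 + 7 = 308, q_2 = 7*6 + 1 = 43.
  i=3: a_3=3, p_3 = 3*308 + 43 = 967, q_3 = 3*43 + 6 = 135.
  i=4: a_4=1, p_4 = 1*967 + 308 = 1275, q_4 = 1*135 + 43 = 178.
  i=5: a_5=5, p_5 = 5*1275 + 967 = 7342, q_5 = 5*178 + 135 = 1025.

7/1, 43/6, 308/43, 967/135, 1275/178, 7342/1025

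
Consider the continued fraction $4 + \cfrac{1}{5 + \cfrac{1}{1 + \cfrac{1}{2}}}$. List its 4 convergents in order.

4/1, 21/5, 25/6, 71/17

Using the convergent recurrence p_i = a_i*p_{i-1} + p_{i-2}, q_i = a_i*q_{i-1} + q_{i-2} with p_{-2}=0, p_{-1}=1, q_{-2}=1, q_{-1}=0:
  i=0: a_0=4, p_0 = 4*1 + 0 = 4, q_0 = 4*0 + 1 = 1.
  i=1: a_1=5, p_1 = 5*4 + 1 = 21, q_1 = 5*1 + 0 = 5.
  i=2: a_2=1, p_2 = 1*21 + 4 = 25, q_2 = 1*5 + 1 = 6.
  i=3: a_3=2, p_3 = 2*25 + 21 = 71, q_3 = 2*6 + 5 = 17.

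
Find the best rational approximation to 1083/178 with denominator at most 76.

432/71

Expand x = 1083/178 as a continued fraction with the Euclidean algorithm:
  1083 = 6*178 + 15, so a_0 = 6.
  178 = 11*15 + 13, so a_1 = 11.
  15 = 1*13 + 2, so a_2 = 1.
  13 = 6*2 + 1, so a_3 = 6.
  2 = 2*1 + 0, so a_4 = 2.
so x = [6; 11, 1, 6, 2].
Convergents (p_i = a_i*p_{i-1} + p_{i-2}, q_i = a_i*q_{i-1} + q_{i-2} with p_{-2}=0, p_{-1}=1, q_{-2}=1, q_{-1}=0), until the denominator exceeds 76:
  i=0: a_0=6, p_0 = 6*1 + 0 = 6, q_0 = 6*0 + 1 = 1.
  i=1: a_1=11, p_1 = 11*6 + 1 = 67, q_1 = 11*1 + 0 = 11.
  i=2: a_2=1, p_2 = 1*67 + 6 = 73, q_2 = 1*11 + 1 = 12.
  i=3: a_3=6, p_3 = 6*73 + 67 = 505, q_3 = 6*12 + 11 = 83.
q_3 = 83 > 76, so the last convergent with denominator <= 76 is p_2/q_2 = 73/12.
The closest fraction with denominator <= 76 is either p_2/q_2 or the intermediate fraction (k*p_2 + p_1)/(k*q_2 + q_1) with the largest k >= 1 whose denominator stays <= 76; these approach x as k grows, and every other convergent or intermediate fraction in range is farther away.
Largest k: floor((76 - q_1)/q_2) = floor((76 - 11)/12) = 5.
That gives (5*73 + 67)/(5*12 + 11) = 432/71.
Compare the errors: |x - 73/12| = |1083*12 - 73*178|/(178*12) = 2/2136, and |x - 432/71| = |1083*71 - 432*178|/(178*71) = 3/12638.
Cross-multiplying, 3*2136 = 6408 < 25276 = 2*12638, so 3/12638 is smaller: the intermediate fraction 432/71 is closer to x than 73/12.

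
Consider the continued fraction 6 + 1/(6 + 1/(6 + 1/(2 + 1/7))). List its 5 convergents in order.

6/1, 37/6, 228/37, 493/80, 3679/597

Using the convergent recurrence p_i = a_i*p_{i-1} + p_{i-2}, q_i = a_i*q_{i-1} + q_{i-2} with p_{-2}=0, p_{-1}=1, q_{-2}=1, q_{-1}=0:
  i=0: a_0=6, p_0 = 6*1 + 0 = 6, q_0 = 6*0 + 1 = 1.
  i=1: a_1=6, p_1 = 6*6 + 1 = 37, q_1 = 6*1 + 0 = 6.
  i=2: a_2=6, p_2 = 6*37 + 6 = 228, q_2 = 6*6 + 1 = 37.
  i=3: a_3=2, p_3 = 2*228 + 37 = 493, q_3 = 2*37 + 6 = 80.
  i=4: a_4=7, p_4 = 7*493 + 228 = 3679, q_4 = 7*80 + 37 = 597.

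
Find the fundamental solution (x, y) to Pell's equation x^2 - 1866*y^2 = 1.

First expand sqrt(1866) as a continued fraction. With x_i = (sqrt(1866) + m_i)/d_i and (m_0, d_0) = (0, 1): a_0 = floor(sqrt(1866)) = 43, since 43^2 = 1849 <= 1866 < 1936 = 44^2.
Iterate m_{i+1} = d_i*a_i - m_i, d_{i+1} = (1866 - m_{i+1}^2)/d_i, a_{i+1} = floor((a_0 + m_{i+1})/d_{i+1}):
  m_1 = 1*43 - 0 = 43, d_1 = (1866 - 43^2)/1 = 17/1 = 17, a_1 = floor((43 + 43)/17) = 5.
  m_2 = 17*5 - 43 = 42, d_2 = (1866 - 42^2)/17 = 102/17 = 6, a_2 = floor((43 + 42)/6) = 14.
  m_3 = 6*14 - 42 = 42, d_3 = (1866 - 42^2)/6 = 102/6 = 17, a_3 = floor((43 + 42)/17) = 5.
  m_4 = 17*5 - 42 = 43, d_4 = (1866 - 43^2)/17 = 17/17 = 1, a_4 = floor((43 + 43)/1) = 86.
  m_5 = 1*86 - 43 = 43, d_5 = (1866 - 43^2)/1 = 17/1 = 17: (m_5, d_5) = (m_1, d_1) = (43, 17), so from here the quotients repeat a_1, ..., a_4; the period length is 4.
So sqrt(1866) = [43; (5, 14, 5, 86)] with period length k = 4.
k is even, so the fundamental solution of x^2 - 1866y^2 = 1 is (p_{k-1}, q_{k-1}) = (p_3, q_3); compute convergents through index 3.
Convergents (p_i = a_i*p_{i-1} + p_{i-2}, q_i = a_i*q_{i-1} + q_{i-2} with p_{-2}=0, p_{-1}=1, q_{-2}=1, q_{-1}=0):
  i=0: a_0=43, p_0 = 43*1 + 0 = 43, q_0 = 43*0 + 1 = 1.
  i=1: a_1=5, p_1 = 5*43 + 1 = 216, q_1 = 5*1 + 0 = 5.
  i=2: a_2=14, p_2 = 14*216 + 43 = 3067, q_2 = 14*5 + 1 = 71.
  i=3: a_3=5, p_3 = 5*3067 + 216 = 15551, q_3 = 5*71 + 5 = 360.
Check: 15551^2 - 1866*360^2 = 241833601 - 241833600 = 1, so (x, y) = (15551, 360) solves the equation, and by the theorem it is the least positive solution.

(x, y) = (15551, 360)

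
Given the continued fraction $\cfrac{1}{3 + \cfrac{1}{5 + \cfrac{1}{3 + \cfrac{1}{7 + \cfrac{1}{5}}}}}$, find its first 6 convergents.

Using the convergent recurrence p_i = a_i*p_{i-1} + p_{i-2}, q_i = a_i*q_{i-1} + q_{i-2} with p_{-2}=0, p_{-1}=1, q_{-2}=1, q_{-1}=0:
  i=0: a_0=0, p_0 = 0*1 + 0 = 0, q_0 = 0*0 + 1 = 1.
  i=1: a_1=3, p_1 = 3*0 + 1 = 1, q_1 = 3*1 + 0 = 3.
  i=2: a_2=5, p_2 = 5*1 + 0 = 5, q_2 = 5*3 + 1 = 16.
  i=3: a_3=3, p_3 = 3*5 + 1 = 16, q_3 = 3*16 + 3 = 51.
  i=4: a_4=7, p_4 = 7*16 + 5 = 117, q_4 = 7*51 + 16 = 373.
  i=5: a_5=5, p_5 = 5*117 + 16 = 601, q_5 = 5*373 + 51 = 1916.

0/1, 1/3, 5/16, 16/51, 117/373, 601/1916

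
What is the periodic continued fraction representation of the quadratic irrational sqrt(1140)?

[33; (1, 3, 4, 3, 1, 66)]

Write x_i = (sqrt(1140) + m_i)/d_i with (m_0, d_0) = (0, 1). a_0 = floor(sqrt(1140)) = 33, since 33^2 = 1089 <= 1140 < 1156 = 34^2.
Iterate m_{i+1} = d_i*a_i - m_i, d_{i+1} = (1140 - m_{i+1}^2)/d_i, a_{i+1} = floor((a_0 + m_{i+1})/d_{i+1}):
  m_1 = 1*33 - 0 = 33, d_1 = (1140 - 33^2)/1 = 51/1 = 51, a_1 = floor((33 + 33)/51) = 1.
  m_2 = 51*1 - 33 = 18, d_2 = (1140 - 18^2)/51 = 816/51 = 16, a_2 = floor((33 + 18)/16) = 3.
  m_3 = 16*3 - 18 = 30, d_3 = (1140 - 30^2)/16 = 240/16 = 15, a_3 = floor((33 + 30)/15) = 4.
  m_4 = 15*4 - 30 = 30, d_4 = (1140 - 30^2)/15 = 240/15 = 16, a_4 = floor((33 + 30)/16) = 3.
  m_5 = 16*3 - 30 = 18, d_5 = (1140 - 18^2)/16 = 816/16 = 51, a_5 = floor((33 + 18)/51) = 1.
  m_6 = 51*1 - 18 = 33, d_6 = (1140 - 33^2)/51 = 51/51 = 1, a_6 = floor((33 + 33)/1) = 66.
  m_7 = 1*66 - 33 = 33, d_7 = (1140 - 33^2)/1 = 51/1 = 51: (m_7, d_7) = (m_1, d_1) = (33, 51), so from here the quotients repeat a_1, ..., a_6; the period length is 6.
Hence the expansion of sqrt(1140) is a_0 = 33 followed by the repeating block 1, 3, 4, 3, 1, 66 (period 6).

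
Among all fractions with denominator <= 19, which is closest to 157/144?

Expand x = 157/144 as a continued fraction with the Euclidean algorithm:
  157 = 1*144 + 13, so a_0 = 1.
  144 = 11*13 + 1, so a_1 = 11.
  13 = 13*1 + 0, so a_2 = 13.
so x = [1; 11, 13].
Convergents (p_i = a_i*p_{i-1} + p_{i-2}, q_i = a_i*q_{i-1} + q_{i-2} with p_{-2}=0, p_{-1}=1, q_{-2}=1, q_{-1}=0), until the denominator exceeds 19:
  i=0: a_0=1, p_0 = 1*1 + 0 = 1, q_0 = 1*0 + 1 = 1.
  i=1: a_1=11, p_1 = 11*1 + 1 = 12, q_1 = 11*1 + 0 = 11.
  i=2: a_2=13, p_2 = 13*12 + 1 = 157, q_2 = 13*11 + 1 = 144.
q_2 = 144 > 19, so the last convergent with denominator <= 19 is p_1/q_1 = 12/11.
The closest fraction with denominator <= 19 is either p_1/q_1 or the intermediate fraction (k*p_1 + p_0)/(k*q_1 + q_0) with the largest k >= 1 whose denominator stays <= 19; these approach x as k grows, and every other convergent or intermediate fraction in range is farther away.
Largest k: floor((19 - q_0)/q_1) = floor((19 - 1)/11) = 1.
That gives (1*12 + 1)/(1*11 + 1) = 13/12.
Compare the errors: |x - 12/11| = |157*11 - 12*144|/(144*11) = 1/1584, and |x - 13/12| = |157*12 - 13*144|/(144*12) = 12/1728.
Cross-multiplying, 1*1728 = 1728 < 19008 = 12*1584, so 1/1584 is smaller: the convergent 12/11 is closer to x than 13/12.

12/11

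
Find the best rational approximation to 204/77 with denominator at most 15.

Expand x = 204/77 as a continued fraction with the Euclidean algorithm:
  204 = 2*77 + 50, so a_0 = 2.
  77 = 1*50 + 27, so a_1 = 1.
  50 = 1*27 + 23, so a_2 = 1.
  27 = 1*23 + 4, so a_3 = 1.
  23 = 5*4 + 3, so a_4 = 5.
  4 = 1*3 + 1, so a_5 = 1.
  3 = 3*1 + 0, so a_6 = 3.
so x = [2; 1, 1, 1, 5, 1, 3].
Convergents (p_i = a_i*p_{i-1} + p_{i-2}, q_i = a_i*q_{i-1} + q_{i-2} with p_{-2}=0, p_{-1}=1, q_{-2}=1, q_{-1}=0), until the denominator exceeds 15:
  i=0: a_0=2, p_0 = 2*1 + 0 = 2, q_0 = 2*0 + 1 = 1.
  i=1: a_1=1, p_1 = 1*2 + 1 = 3, q_1 = 1*1 + 0 = 1.
  i=2: a_2=1, p_2 = 1*3 + 2 = 5, q_2 = 1*1 + 1 = 2.
  i=3: a_3=1, p_3 = 1*5 + 3 = 8, q_3 = 1*2 + 1 = 3.
  i=4: a_4=5, p_4 = 5*8 + 5 = 45, q_4 = 5*3 + 2 = 17.
q_4 = 17 > 15, so the last convergent with denominator <= 15 is p_3/q_3 = 8/3.
The closest fraction with denominator <= 15 is either p_3/q_3 or the intermediate fraction (k*p_3 + p_2)/(k*q_3 + q_2) with the largest k >= 1 whose denominator stays <= 15; these approach x as k grows, and every other convergent or intermediate fraction in range is farther away.
Largest k: floor((15 - q_2)/q_3) = floor((15 - 2)/3) = 4.
That gives (4*8 + 5)/(4*3 + 2) = 37/14.
Compare the errors: |x - 8/3| = |204*3 - 8*77|/(77*3) = 4/231, and |x - 37/14| = |204*14 - 37*77|/(77*14) = 7/1078.
Cross-multiplying, 7*231 = 1617 < 4312 = 4*1078, so 7/1078 is smaller: the intermediate fraction 37/14 is closer to x than 8/3.

37/14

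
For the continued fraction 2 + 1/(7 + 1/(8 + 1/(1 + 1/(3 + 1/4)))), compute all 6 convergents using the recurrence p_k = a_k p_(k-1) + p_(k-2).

Using the convergent recurrence p_i = a_i*p_{i-1} + p_{i-2}, q_i = a_i*q_{i-1} + q_{i-2} with p_{-2}=0, p_{-1}=1, q_{-2}=1, q_{-1}=0:
  i=0: a_0=2, p_0 = 2*1 + 0 = 2, q_0 = 2*0 + 1 = 1.
  i=1: a_1=7, p_1 = 7*2 + 1 = 15, q_1 = 7*1 + 0 = 7.
  i=2: a_2=8, p_2 = 8*15 + 2 = 122, q_2 = 8*7 + 1 = 57.
  i=3: a_3=1, p_3 = 1*122 + 15 = 137, q_3 = 1*57 + 7 = 64.
  i=4: a_4=3, p_4 = 3*137 + 122 = 533, q_4 = 3*64 + 57 = 249.
  i=5: a_5=4, p_5 = 4*533 + 137 = 2269, q_5 = 4*249 + 64 = 1060.

2/1, 15/7, 122/57, 137/64, 533/249, 2269/1060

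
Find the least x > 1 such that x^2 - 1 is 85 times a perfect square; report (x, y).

First expand sqrt(85) as a continued fraction. With x_i = (sqrt(85) + m_i)/d_i and (m_0, d_0) = (0, 1): a_0 = floor(sqrt(85)) = 9, since 9^2 = 81 <= 85 < 100 = 10^2.
Iterate m_{i+1} = d_i*a_i - m_i, d_{i+1} = (85 - m_{i+1}^2)/d_i, a_{i+1} = floor((a_0 + m_{i+1})/d_{i+1}):
  m_1 = 1*9 - 0 = 9, d_1 = (85 - 9^2)/1 = 4/1 = 4, a_1 = floor((9 + 9)/4) = 4.
  m_2 = 4*4 - 9 = 7, d_2 = (85 - 7^2)/4 = 36/4 = 9, a_2 = floor((9 + 7)/9) = 1.
  m_3 = 9*1 - 7 = 2, d_3 = (85 - 2^2)/9 = 81/9 = 9, a_3 = floor((9 + 2)/9) = 1.
  m_4 = 9*1 - 2 = 7, d_4 = (85 - 7^2)/9 = 36/9 = 4, a_4 = floor((9 + 7)/4) = 4.
  m_5 = 4*4 - 7 = 9, d_5 = (85 - 9^2)/4 = 4/4 = 1, a_5 = floor((9 + 9)/1) = 18.
  m_6 = 1*18 - 9 = 9, d_6 = (85 - 9^2)/1 = 4/1 = 4: (m_6, d_6) = (m_1, d_1) = (9, 4), so from here the quotients repeat a_1, ..., a_5; the period length is 5.
So sqrt(85) = [9; (4, 1, 1, 4, 18)] with period length k = 5.
k is odd, so (p_{k-1}, q_{k-1}) only solves x^2 - 85y^2 = -1 and the fundamental solution of x^2 - 85y^2 = 1 is (p_{2k-1}, q_{2k-1}) = (p_9, q_9); compute convergents through index 9, running through the period twice.
Convergents (p_i = a_i*p_{i-1} + p_{i-2}, q_i = a_i*q_{i-1} + q_{i-2} with p_{-2}=0, p_{-1}=1, q_{-2}=1, q_{-1}=0):
  i=0: a_0=9, p_0 = 9*1 + 0 = 9, q_0 = 9*0 + 1 = 1.
  i=1: a_1=4, p_1 = 4*9 + 1 = 37, q_1 = 4*1 + 0 = 4.
  i=2: a_2=1, p_2 = 1*37 + 9 = 46, q_2 = 1*4 + 1 = 5.
  i=3: a_3=1, p_3 = 1*46 + 37 = 83, q_3 = 1*5 + 4 = 9.
  i=4: a_4=4, p_4 = 4*83 + 46 = 378, q_4 = 4*9 + 5 = 41.
  i=5: a_5=18, p_5 = 18*378 + 83 = 6887, q_5 = 18*41 + 9 = 747.
  i=6: a_6=4, p_6 = 4*6887 + 378 = 27926, q_6 = 4*747 + 41 = 3029.
  i=7: a_7=1, p_7 = 1*27926 + 6887 = 34813, q_7 = 1*3029 + 747 = 3776.
  i=8: a_8=1, p_8 = 1*34813 + 27926 = 62739, q_8 = 1*3776 + 3029 = 6805.
  i=9: a_9=4, p_9 = 4*62739 + 34813 = 285769, q_9 = 4*6805 + 3776 = 30996.
Indeed p_4^2 - 85*q_4^2 = 142884 - 142885 = -1, not +1.
Check: 285769^2 - 85*30996^2 = 81663921361 - 81663921360 = 1, so (x, y) = (285769, 30996) solves the equation, and by the theorem it is the least positive solution.

(x, y) = (285769, 30996)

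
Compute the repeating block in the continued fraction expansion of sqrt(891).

[29; (1, 5, 1, 1, 1, 5, 1, 58)]

Write x_i = (sqrt(891) + m_i)/d_i with (m_0, d_0) = (0, 1). a_0 = floor(sqrt(891)) = 29, since 29^2 = 841 <= 891 < 900 = 30^2.
Iterate m_{i+1} = d_i*a_i - m_i, d_{i+1} = (891 - m_{i+1}^2)/d_i, a_{i+1} = floor((a_0 + m_{i+1})/d_{i+1}):
  m_1 = 1*29 - 0 = 29, d_1 = (891 - 29^2)/1 = 50/1 = 50, a_1 = floor((29 + 29)/50) = 1.
  m_2 = 50*1 - 29 = 21, d_2 = (891 - 21^2)/50 = 450/50 = 9, a_2 = floor((29 + 21)/9) = 5.
  m_3 = 9*5 - 21 = 24, d_3 = (891 - 24^2)/9 = 315/9 = 35, a_3 = floor((29 + 24)/35) = 1.
  m_4 = 35*1 - 24 = 11, d_4 = (891 - 11^2)/35 = 770/35 = 22, a_4 = floor((29 + 11)/22) = 1.
  m_5 = 22*1 - 11 = 11, d_5 = (891 - 11^2)/22 = 770/22 = 35, a_5 = floor((29 + 11)/35) = 1.
  m_6 = 35*1 - 11 = 24, d_6 = (891 - 24^2)/35 = 315/35 = 9, a_6 = floor((29 + 24)/9) = 5.
  m_7 = 9*5 - 24 = 21, d_7 = (891 - 21^2)/9 = 450/9 = 50, a_7 = floor((29 + 21)/50) = 1.
  m_8 = 50*1 - 21 = 29, d_8 = (891 - 29^2)/50 = 50/50 = 1, a_8 = floor((29 + 29)/1) = 58.
  m_9 = 1*58 - 29 = 29, d_9 = (891 - 29^2)/1 = 50/1 = 50: (m_9, d_9) = (m_1, d_1) = (29, 50), so from here the quotients repeat a_1, ..., a_8; the period length is 8.
Hence the expansion of sqrt(891) is a_0 = 29 followed by the repeating block 1, 5, 1, 1, 1, 5, 1, 58 (period 8).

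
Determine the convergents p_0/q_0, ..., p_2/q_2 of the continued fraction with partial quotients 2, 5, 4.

2/1, 11/5, 46/21

Using the convergent recurrence p_i = a_i*p_{i-1} + p_{i-2}, q_i = a_i*q_{i-1} + q_{i-2} with p_{-2}=0, p_{-1}=1, q_{-2}=1, q_{-1}=0:
  i=0: a_0=2, p_0 = 2*1 + 0 = 2, q_0 = 2*0 + 1 = 1.
  i=1: a_1=5, p_1 = 5*2 + 1 = 11, q_1 = 5*1 + 0 = 5.
  i=2: a_2=4, p_2 = 4*11 + 2 = 46, q_2 = 4*5 + 1 = 21.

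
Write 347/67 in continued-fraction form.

Run the Euclidean algorithm on 347 and 67; the successive quotients are the partial quotients a_0, a_1, ... (each step inverts the fractional part left over by the previous one):
  347 = 5*67 + 12, so a_0 = 5.
  67 = 5*12 + 7, so a_1 = 5.
  12 = 1*7 + 5, so a_2 = 1.
  7 = 1*5 + 2, so a_3 = 1.
  5 = 2*2 + 1, so a_4 = 2.
  2 = 2*1 + 0, so a_5 = 2.
The remainder reaches 0 after 6 divisions, so the expansion has 6 partial quotients, read off in order.

[5; 5, 1, 1, 2, 2]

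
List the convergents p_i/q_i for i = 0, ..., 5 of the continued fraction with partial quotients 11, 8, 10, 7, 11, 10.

Using the convergent recurrence p_i = a_i*p_{i-1} + p_{i-2}, q_i = a_i*q_{i-1} + q_{i-2} with p_{-2}=0, p_{-1}=1, q_{-2}=1, q_{-1}=0:
  i=0: a_0=11, p_0 = 11*1 + 0 = 11, q_0 = 11*0 + 1 = 1.
  i=1: a_1=8, p_1 = 8*11 + 1 = 89, q_1 = 8*1 + 0 = 8.
  i=2: a_2=10, p_2 = 10*89 + 11 = 901, q_2 = 10*8 + 1 = 81.
  i=3: a_3=7, p_3 = 7*901 + 89 = 6396, q_3 = 7*81 + 8 = 575.
  i=4: a_4=11, p_4 = 11*6396 + 901 = 71257, q_4 = 11*575 + 81 = 6406.
  i=5: a_5=10, p_5 = 10*71257 + 6396 = 718966, q_5 = 10*6406 + 575 = 64635.

11/1, 89/8, 901/81, 6396/575, 71257/6406, 718966/64635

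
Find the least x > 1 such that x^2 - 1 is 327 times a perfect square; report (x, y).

(x, y) = (217, 12)

First expand sqrt(327) as a continued fraction. With x_i = (sqrt(327) + m_i)/d_i and (m_0, d_0) = (0, 1): a_0 = floor(sqrt(327)) = 18, since 18^2 = 324 <= 327 < 361 = 19^2.
Iterate m_{i+1} = d_i*a_i - m_i, d_{i+1} = (327 - m_{i+1}^2)/d_i, a_{i+1} = floor((a_0 + m_{i+1})/d_{i+1}):
  m_1 = 1*18 - 0 = 18, d_1 = (327 - 18^2)/1 = 3/1 = 3, a_1 = floor((18 + 18)/3) = 12.
  m_2 = 3*12 - 18 = 18, d_2 = (327 - 18^2)/3 = 3/3 = 1, a_2 = floor((18 + 18)/1) = 36.
  m_3 = 1*36 - 18 = 18, d_3 = (327 - 18^2)/1 = 3/1 = 3: (m_3, d_3) = (m_1, d_1) = (18, 3), so from here the quotients repeat a_1, a_2; the period length is 2.
So sqrt(327) = [18; (12, 36)] with period length k = 2.
k is even, so the fundamental solution of x^2 - 327y^2 = 1 is (p_{k-1}, q_{k-1}) = (p_1, q_1); compute convergents through index 1.
Convergents (p_i = a_i*p_{i-1} + p_{i-2}, q_i = a_i*q_{i-1} + q_{i-2} with p_{-2}=0, p_{-1}=1, q_{-2}=1, q_{-1}=0):
  i=0: a_0=18, p_0 = 18*1 + 0 = 18, q_0 = 18*0 + 1 = 1.
  i=1: a_1=12, p_1 = 12*18 + 1 = 217, q_1 = 12*1 + 0 = 12.
Check: 217^2 - 327*12^2 = 47089 - 47088 = 1, so (x, y) = (217, 12) solves the equation, and by the theorem it is the least positive solution.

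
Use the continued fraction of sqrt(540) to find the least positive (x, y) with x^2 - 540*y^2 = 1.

(x, y) = (119071, 5124)

First expand sqrt(540) as a continued fraction. With x_i = (sqrt(540) + m_i)/d_i and (m_0, d_0) = (0, 1): a_0 = floor(sqrt(540)) = 23, since 23^2 = 529 <= 540 < 576 = 24^2.
Iterate m_{i+1} = d_i*a_i - m_i, d_{i+1} = (540 - m_{i+1}^2)/d_i, a_{i+1} = floor((a_0 + m_{i+1})/d_{i+1}):
  m_1 = 1*23 - 0 = 23, d_1 = (540 - 23^2)/1 = 11/1 = 11, a_1 = floor((23 + 23)/11) = 4.
  m_2 = 11*4 - 23 = 21, d_2 = (540 - 21^2)/11 = 99/11 = 9, a_2 = floor((23 + 21)/9) = 4.
  m_3 = 9*4 - 21 = 15, d_3 = (540 - 15^2)/9 = 315/9 = 35, a_3 = floor((23 + 15)/35) = 1.
  m_4 = 35*1 - 15 = 20, d_4 = (540 - 20^2)/35 = 140/35 = 4, a_4 = floor((23 + 20)/4) = 10.
  m_5 = 4*10 - 20 = 20, d_5 = (540 - 20^2)/4 = 140/4 = 35, a_5 = floor((23 + 20)/35) = 1.
  m_6 = 35*1 - 20 = 15, d_6 = (540 - 15^2)/35 = 315/35 = 9, a_6 = floor((23 + 15)/9) = 4.
  m_7 = 9*4 - 15 = 21, d_7 = (540 - 21^2)/9 = 99/9 = 11, a_7 = floor((23 + 21)/11) = 4.
  m_8 = 11*4 - 21 = 23, d_8 = (540 - 23^2)/11 = 11/11 = 1, a_8 = floor((23 + 23)/1) = 46.
  m_9 = 1*46 - 23 = 23, d_9 = (540 - 23^2)/1 = 11/1 = 11: (m_9, d_9) = (m_1, d_1) = (23, 11), so from here the quotients repeat a_1, ..., a_8; the period length is 8.
So sqrt(540) = [23; (4, 4, 1, 10, 1, 4, 4, 46)] with period length k = 8.
k is even, so the fundamental solution of x^2 - 540y^2 = 1 is (p_{k-1}, q_{k-1}) = (p_7, q_7); compute convergents through index 7.
Convergents (p_i = a_i*p_{i-1} + p_{i-2}, q_i = a_i*q_{i-1} + q_{i-2} with p_{-2}=0, p_{-1}=1, q_{-2}=1, q_{-1}=0):
  i=0: a_0=23, p_0 = 23*1 + 0 = 23, q_0 = 23*0 + 1 = 1.
  i=1: a_1=4, p_1 = 4*23 + 1 = 93, q_1 = 4*1 + 0 = 4.
  i=2: a_2=4, p_2 = 4*93 + 23 = 395, q_2 = 4*4 + 1 = 17.
  i=3: a_3=1, p_3 = 1*395 + 93 = 488, q_3 = 1*17 + 4 = 21.
  i=4: a_4=10, p_4 = 10*488 + 395 = 5275, q_4 = 10*21 + 17 = 227.
  i=5: a_5=1, p_5 = 1*5275 + 488 = 5763, q_5 = 1*227 + 21 = 248.
  i=6: a_6=4, p_6 = 4*5763 + 5275 = 28327, q_6 = 4*248 + 227 = 1219.
  i=7: a_7=4, p_7 = 4*28327 + 5763 = 119071, q_7 = 4*1219 + 248 = 5124.
Check: 119071^2 - 540*5124^2 = 14177903041 - 14177903040 = 1, so (x, y) = (119071, 5124) solves the equation, and by the theorem it is the least positive solution.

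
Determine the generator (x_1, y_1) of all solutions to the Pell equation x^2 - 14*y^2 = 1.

(x, y) = (15, 4)

First expand sqrt(14) as a continued fraction. With x_i = (sqrt(14) + m_i)/d_i and (m_0, d_0) = (0, 1): a_0 = floor(sqrt(14)) = 3, since 3^2 = 9 <= 14 < 16 = 4^2.
Iterate m_{i+1} = d_i*a_i - m_i, d_{i+1} = (14 - m_{i+1}^2)/d_i, a_{i+1} = floor((a_0 + m_{i+1})/d_{i+1}):
  m_1 = 1*3 - 0 = 3, d_1 = (14 - 3^2)/1 = 5/1 = 5, a_1 = floor((3 + 3)/5) = 1.
  m_2 = 5*1 - 3 = 2, d_2 = (14 - 2^2)/5 = 10/5 = 2, a_2 = floor((3 + 2)/2) = 2.
  m_3 = 2*2 - 2 = 2, d_3 = (14 - 2^2)/2 = 10/2 = 5, a_3 = floor((3 + 2)/5) = 1.
  m_4 = 5*1 - 2 = 3, d_4 = (14 - 3^2)/5 = 5/5 = 1, a_4 = floor((3 + 3)/1) = 6.
  m_5 = 1*6 - 3 = 3, d_5 = (14 - 3^2)/1 = 5/1 = 5: (m_5, d_5) = (m_1, d_1) = (3, 5), so from here the quotients repeat a_1, ..., a_4; the period length is 4.
So sqrt(14) = [3; (1, 2, 1, 6)] with period length k = 4.
k is even, so the fundamental solution of x^2 - 14y^2 = 1 is (p_{k-1}, q_{k-1}) = (p_3, q_3); compute convergents through index 3.
Convergents (p_i = a_i*p_{i-1} + p_{i-2}, q_i = a_i*q_{i-1} + q_{i-2} with p_{-2}=0, p_{-1}=1, q_{-2}=1, q_{-1}=0):
  i=0: a_0=3, p_0 = 3*1 + 0 = 3, q_0 = 3*0 + 1 = 1.
  i=1: a_1=1, p_1 = 1*3 + 1 = 4, q_1 = 1*1 + 0 = 1.
  i=2: a_2=2, p_2 = 2*4 + 3 = 11, q_2 = 2*1 + 1 = 3.
  i=3: a_3=1, p_3 = 1*11 + 4 = 15, q_3 = 1*3 + 1 = 4.
Check: 15^2 - 14*4^2 = 225 - 224 = 1, so (x, y) = (15, 4) solves the equation, and by the theorem it is the least positive solution.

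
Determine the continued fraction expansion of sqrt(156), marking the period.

Write x_i = (sqrt(156) + m_i)/d_i with (m_0, d_0) = (0, 1). a_0 = floor(sqrt(156)) = 12, since 12^2 = 144 <= 156 < 169 = 13^2.
Iterate m_{i+1} = d_i*a_i - m_i, d_{i+1} = (156 - m_{i+1}^2)/d_i, a_{i+1} = floor((a_0 + m_{i+1})/d_{i+1}):
  m_1 = 1*12 - 0 = 12, d_1 = (156 - 12^2)/1 = 12/1 = 12, a_1 = floor((12 + 12)/12) = 2.
  m_2 = 12*2 - 12 = 12, d_2 = (156 - 12^2)/12 = 12/12 = 1, a_2 = floor((12 + 12)/1) = 24.
  m_3 = 1*24 - 12 = 12, d_3 = (156 - 12^2)/1 = 12/1 = 12: (m_3, d_3) = (m_1, d_1) = (12, 12), so from here the quotients repeat a_1, a_2; the period length is 2.
Hence the expansion of sqrt(156) is a_0 = 12 followed by the repeating block 2, 24 (period 2).

[12; (2, 24)]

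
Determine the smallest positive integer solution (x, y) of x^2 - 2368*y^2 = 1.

(x, y) = (10657, 219)

First expand sqrt(2368) as a continued fraction. With x_i = (sqrt(2368) + m_i)/d_i and (m_0, d_0) = (0, 1): a_0 = floor(sqrt(2368)) = 48, since 48^2 = 2304 <= 2368 < 2401 = 49^2.
Iterate m_{i+1} = d_i*a_i - m_i, d_{i+1} = (2368 - m_{i+1}^2)/d_i, a_{i+1} = floor((a_0 + m_{i+1})/d_{i+1}):
  m_1 = 1*48 - 0 = 48, d_1 = (2368 - 48^2)/1 = 64/1 = 64, a_1 = floor((48 + 48)/64) = 1.
  m_2 = 64*1 - 48 = 16, d_2 = (2368 - 16^2)/64 = 2112/64 = 33, a_2 = floor((48 + 16)/33) = 1.
  m_3 = 33*1 - 16 = 17, d_3 = (2368 - 17^2)/33 = 2079/33 = 63, a_3 = floor((48 + 17)/63) = 1.
  m_4 = 63*1 - 17 = 46, d_4 = (2368 - 46^2)/63 = 252/63 = 4, a_4 = floor((48 + 46)/4) = 23.
  m_5 = 4*23 - 46 = 46, d_5 = (2368 - 46^2)/4 = 252/4 = 63, a_5 = floor((48 + 46)/63) = 1.
  m_6 = 63*1 - 46 = 17, d_6 = (2368 - 17^2)/63 = 2079/63 = 33, a_6 = floor((48 + 17)/33) = 1.
  m_7 = 33*1 - 17 = 16, d_7 = (2368 - 16^2)/33 = 2112/33 = 64, a_7 = floor((48 + 16)/64) = 1.
  m_8 = 64*1 - 16 = 48, d_8 = (2368 - 48^2)/64 = 64/64 = 1, a_8 = floor((48 + 48)/1) = 96.
  m_9 = 1*96 - 48 = 48, d_9 = (2368 - 48^2)/1 = 64/1 = 64: (m_9, d_9) = (m_1, d_1) = (48, 64), so from here the quotients repeat a_1, ..., a_8; the period length is 8.
So sqrt(2368) = [48; (1, 1, 1, 23, 1, 1, 1, 96)] with period length k = 8.
k is even, so the fundamental solution of x^2 - 2368y^2 = 1 is (p_{k-1}, q_{k-1}) = (p_7, q_7); compute convergents through index 7.
Convergents (p_i = a_i*p_{i-1} + p_{i-2}, q_i = a_i*q_{i-1} + q_{i-2} with p_{-2}=0, p_{-1}=1, q_{-2}=1, q_{-1}=0):
  i=0: a_0=48, p_0 = 48*1 + 0 = 48, q_0 = 48*0 + 1 = 1.
  i=1: a_1=1, p_1 = 1*48 + 1 = 49, q_1 = 1*1 + 0 = 1.
  i=2: a_2=1, p_2 = 1*49 + 48 = 97, q_2 = 1*1 + 1 = 2.
  i=3: a_3=1, p_3 = 1*97 + 49 = 146, q_3 = 1*2 + 1 = 3.
  i=4: a_4=23, p_4 = 23*146 + 97 = 3455, q_4 = 23*3 + 2 = 71.
  i=5: a_5=1, p_5 = 1*3455 + 146 = 3601, q_5 = 1*71 + 3 = 74.
  i=6: a_6=1, p_6 = 1*3601 + 3455 = 7056, q_6 = 1*74 + 71 = 145.
  i=7: a_7=1, p_7 = 1*7056 + 3601 = 10657, q_7 = 1*145 + 74 = 219.
Check: 10657^2 - 2368*219^2 = 113571649 - 113571648 = 1, so (x, y) = (10657, 219) solves the equation, and by the theorem it is the least positive solution.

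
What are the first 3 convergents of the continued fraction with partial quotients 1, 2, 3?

1/1, 3/2, 10/7

Using the convergent recurrence p_i = a_i*p_{i-1} + p_{i-2}, q_i = a_i*q_{i-1} + q_{i-2} with p_{-2}=0, p_{-1}=1, q_{-2}=1, q_{-1}=0:
  i=0: a_0=1, p_0 = 1*1 + 0 = 1, q_0 = 1*0 + 1 = 1.
  i=1: a_1=2, p_1 = 2*1 + 1 = 3, q_1 = 2*1 + 0 = 2.
  i=2: a_2=3, p_2 = 3*3 + 1 = 10, q_2 = 3*2 + 1 = 7.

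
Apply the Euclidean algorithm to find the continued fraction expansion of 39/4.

[9; 1, 3]

Run the Euclidean algorithm on 39 and 4; the successive quotients are the partial quotients a_0, a_1, ... (each step inverts the fractional part left over by the previous one):
  39 = 9*4 + 3, so a_0 = 9.
  4 = 1*3 + 1, so a_1 = 1.
  3 = 3*1 + 0, so a_2 = 3.
The remainder reaches 0 after 3 divisions, so the expansion has 3 partial quotients, read off in order.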